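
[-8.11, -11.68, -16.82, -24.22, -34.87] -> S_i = -8.11*1.44^i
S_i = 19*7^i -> [19, 133, 931, 6517, 45619]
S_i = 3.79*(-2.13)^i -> [3.79, -8.07, 17.19, -36.63, 78.01]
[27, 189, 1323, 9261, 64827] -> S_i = 27*7^i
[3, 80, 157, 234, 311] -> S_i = 3 + 77*i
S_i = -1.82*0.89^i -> [-1.82, -1.62, -1.44, -1.28, -1.14]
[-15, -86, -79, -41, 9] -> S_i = Random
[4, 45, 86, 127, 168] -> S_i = 4 + 41*i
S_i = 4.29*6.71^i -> [4.29, 28.79, 193.15, 1296.06, 8696.56]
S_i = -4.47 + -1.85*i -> [-4.47, -6.32, -8.17, -10.02, -11.87]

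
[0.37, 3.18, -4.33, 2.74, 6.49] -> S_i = Random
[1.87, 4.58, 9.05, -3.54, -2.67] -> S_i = Random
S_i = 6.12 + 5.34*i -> [6.12, 11.46, 16.8, 22.14, 27.48]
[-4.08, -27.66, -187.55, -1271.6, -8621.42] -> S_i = -4.08*6.78^i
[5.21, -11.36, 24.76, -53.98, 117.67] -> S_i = 5.21*(-2.18)^i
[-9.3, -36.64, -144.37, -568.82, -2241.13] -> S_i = -9.30*3.94^i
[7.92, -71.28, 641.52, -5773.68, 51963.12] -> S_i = 7.92*(-9.00)^i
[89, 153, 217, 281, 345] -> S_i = 89 + 64*i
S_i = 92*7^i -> [92, 644, 4508, 31556, 220892]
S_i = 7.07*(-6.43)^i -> [7.07, -45.46, 292.31, -1879.54, 12085.46]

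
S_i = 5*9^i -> [5, 45, 405, 3645, 32805]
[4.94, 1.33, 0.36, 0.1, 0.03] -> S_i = 4.94*0.27^i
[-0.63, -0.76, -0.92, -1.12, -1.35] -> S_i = -0.63*1.21^i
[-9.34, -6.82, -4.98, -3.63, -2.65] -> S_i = -9.34*0.73^i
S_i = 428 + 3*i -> [428, 431, 434, 437, 440]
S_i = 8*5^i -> [8, 40, 200, 1000, 5000]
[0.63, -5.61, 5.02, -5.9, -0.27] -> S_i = Random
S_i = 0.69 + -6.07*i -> [0.69, -5.38, -11.45, -17.52, -23.59]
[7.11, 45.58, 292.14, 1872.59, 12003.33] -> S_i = 7.11*6.41^i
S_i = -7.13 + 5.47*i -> [-7.13, -1.66, 3.81, 9.28, 14.75]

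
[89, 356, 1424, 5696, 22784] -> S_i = 89*4^i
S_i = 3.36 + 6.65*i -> [3.36, 10.01, 16.66, 23.31, 29.96]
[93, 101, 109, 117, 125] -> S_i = 93 + 8*i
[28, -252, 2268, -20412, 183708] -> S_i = 28*-9^i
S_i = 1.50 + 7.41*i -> [1.5, 8.91, 16.32, 23.73, 31.14]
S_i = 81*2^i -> [81, 162, 324, 648, 1296]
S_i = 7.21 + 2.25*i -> [7.21, 9.46, 11.71, 13.96, 16.21]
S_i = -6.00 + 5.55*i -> [-6.0, -0.45, 5.1, 10.65, 16.2]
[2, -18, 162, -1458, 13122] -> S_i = 2*-9^i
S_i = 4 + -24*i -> [4, -20, -44, -68, -92]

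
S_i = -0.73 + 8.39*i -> [-0.73, 7.66, 16.05, 24.44, 32.83]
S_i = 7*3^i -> [7, 21, 63, 189, 567]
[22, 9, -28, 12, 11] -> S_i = Random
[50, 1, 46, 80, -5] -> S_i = Random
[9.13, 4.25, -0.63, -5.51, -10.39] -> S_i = 9.13 + -4.88*i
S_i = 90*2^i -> [90, 180, 360, 720, 1440]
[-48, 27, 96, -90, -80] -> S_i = Random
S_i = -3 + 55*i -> [-3, 52, 107, 162, 217]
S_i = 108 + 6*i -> [108, 114, 120, 126, 132]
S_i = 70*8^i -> [70, 560, 4480, 35840, 286720]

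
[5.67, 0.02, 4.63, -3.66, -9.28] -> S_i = Random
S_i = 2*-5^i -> [2, -10, 50, -250, 1250]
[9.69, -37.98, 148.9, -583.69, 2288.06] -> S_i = 9.69*(-3.92)^i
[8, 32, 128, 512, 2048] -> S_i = 8*4^i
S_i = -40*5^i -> [-40, -200, -1000, -5000, -25000]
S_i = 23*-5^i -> [23, -115, 575, -2875, 14375]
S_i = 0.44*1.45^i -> [0.44, 0.64, 0.93, 1.34, 1.95]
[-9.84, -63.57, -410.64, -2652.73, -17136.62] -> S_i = -9.84*6.46^i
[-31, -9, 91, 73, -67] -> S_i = Random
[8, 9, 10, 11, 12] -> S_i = 8 + 1*i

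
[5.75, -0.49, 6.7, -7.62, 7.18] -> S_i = Random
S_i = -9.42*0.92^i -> [-9.42, -8.67, -7.97, -7.34, -6.75]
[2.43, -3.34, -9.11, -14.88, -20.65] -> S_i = 2.43 + -5.77*i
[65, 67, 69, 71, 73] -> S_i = 65 + 2*i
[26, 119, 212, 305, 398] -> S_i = 26 + 93*i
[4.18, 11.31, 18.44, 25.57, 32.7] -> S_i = 4.18 + 7.13*i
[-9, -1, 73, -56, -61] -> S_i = Random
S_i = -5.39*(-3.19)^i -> [-5.39, 17.19, -54.85, 174.97, -558.15]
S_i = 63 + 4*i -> [63, 67, 71, 75, 79]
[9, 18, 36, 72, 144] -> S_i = 9*2^i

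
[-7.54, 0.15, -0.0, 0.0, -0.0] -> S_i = -7.54*(-0.02)^i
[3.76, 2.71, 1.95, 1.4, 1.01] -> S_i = 3.76*0.72^i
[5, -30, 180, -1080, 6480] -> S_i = 5*-6^i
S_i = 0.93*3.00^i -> [0.93, 2.79, 8.37, 25.11, 75.33]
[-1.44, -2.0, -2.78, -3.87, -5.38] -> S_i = -1.44*1.39^i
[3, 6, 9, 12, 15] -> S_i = 3 + 3*i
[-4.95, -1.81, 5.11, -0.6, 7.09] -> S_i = Random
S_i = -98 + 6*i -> [-98, -92, -86, -80, -74]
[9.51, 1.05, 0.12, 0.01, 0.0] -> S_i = 9.51*0.11^i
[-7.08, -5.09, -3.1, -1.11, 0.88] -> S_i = -7.08 + 1.99*i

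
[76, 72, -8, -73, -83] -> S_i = Random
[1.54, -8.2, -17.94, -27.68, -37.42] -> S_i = 1.54 + -9.74*i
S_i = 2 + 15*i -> [2, 17, 32, 47, 62]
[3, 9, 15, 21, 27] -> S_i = 3 + 6*i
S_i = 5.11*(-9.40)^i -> [5.11, -48.03, 451.52, -4244.28, 39896.27]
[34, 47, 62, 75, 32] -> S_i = Random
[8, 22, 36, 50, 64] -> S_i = 8 + 14*i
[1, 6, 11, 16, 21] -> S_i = 1 + 5*i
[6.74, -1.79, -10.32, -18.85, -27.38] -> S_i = 6.74 + -8.53*i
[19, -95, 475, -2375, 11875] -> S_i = 19*-5^i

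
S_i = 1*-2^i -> [1, -2, 4, -8, 16]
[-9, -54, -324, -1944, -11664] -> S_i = -9*6^i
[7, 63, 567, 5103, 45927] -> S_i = 7*9^i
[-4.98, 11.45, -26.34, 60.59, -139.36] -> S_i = -4.98*(-2.30)^i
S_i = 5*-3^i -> [5, -15, 45, -135, 405]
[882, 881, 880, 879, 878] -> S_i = 882 + -1*i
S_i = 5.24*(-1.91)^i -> [5.24, -10.01, 19.12, -36.51, 69.74]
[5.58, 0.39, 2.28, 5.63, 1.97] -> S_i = Random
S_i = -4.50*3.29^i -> [-4.5, -14.8, -48.71, -160.25, -527.23]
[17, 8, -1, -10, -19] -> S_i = 17 + -9*i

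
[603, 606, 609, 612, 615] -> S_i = 603 + 3*i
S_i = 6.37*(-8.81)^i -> [6.37, -56.12, 494.41, -4355.79, 38374.53]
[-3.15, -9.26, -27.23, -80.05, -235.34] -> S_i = -3.15*2.94^i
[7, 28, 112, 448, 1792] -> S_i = 7*4^i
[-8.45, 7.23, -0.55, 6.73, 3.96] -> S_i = Random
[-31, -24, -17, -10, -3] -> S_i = -31 + 7*i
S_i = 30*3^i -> [30, 90, 270, 810, 2430]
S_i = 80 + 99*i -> [80, 179, 278, 377, 476]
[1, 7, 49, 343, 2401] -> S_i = 1*7^i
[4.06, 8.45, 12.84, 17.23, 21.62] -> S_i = 4.06 + 4.39*i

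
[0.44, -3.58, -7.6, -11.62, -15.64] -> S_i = 0.44 + -4.02*i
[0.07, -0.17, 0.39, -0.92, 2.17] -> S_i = 0.07*(-2.36)^i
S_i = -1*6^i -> [-1, -6, -36, -216, -1296]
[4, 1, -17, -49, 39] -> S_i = Random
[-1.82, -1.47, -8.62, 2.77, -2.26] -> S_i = Random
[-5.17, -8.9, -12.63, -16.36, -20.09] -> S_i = -5.17 + -3.73*i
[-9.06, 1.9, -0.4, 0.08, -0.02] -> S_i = -9.06*(-0.21)^i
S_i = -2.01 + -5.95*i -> [-2.01, -7.96, -13.91, -19.86, -25.81]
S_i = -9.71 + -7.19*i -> [-9.71, -16.9, -24.09, -31.28, -38.47]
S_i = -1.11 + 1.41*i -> [-1.11, 0.3, 1.71, 3.12, 4.53]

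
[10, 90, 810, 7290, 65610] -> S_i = 10*9^i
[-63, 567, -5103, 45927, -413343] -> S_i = -63*-9^i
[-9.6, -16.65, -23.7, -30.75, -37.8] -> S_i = -9.60 + -7.05*i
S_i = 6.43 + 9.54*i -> [6.43, 15.97, 25.51, 35.05, 44.59]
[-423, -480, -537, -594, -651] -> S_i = -423 + -57*i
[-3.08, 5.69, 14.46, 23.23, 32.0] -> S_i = -3.08 + 8.77*i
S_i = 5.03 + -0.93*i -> [5.03, 4.1, 3.17, 2.24, 1.31]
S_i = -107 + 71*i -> [-107, -36, 35, 106, 177]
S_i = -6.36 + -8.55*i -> [-6.36, -14.91, -23.46, -32.01, -40.56]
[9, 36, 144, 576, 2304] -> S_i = 9*4^i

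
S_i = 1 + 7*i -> [1, 8, 15, 22, 29]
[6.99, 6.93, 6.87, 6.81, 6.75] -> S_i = 6.99 + -0.06*i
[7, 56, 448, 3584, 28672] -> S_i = 7*8^i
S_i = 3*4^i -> [3, 12, 48, 192, 768]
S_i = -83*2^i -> [-83, -166, -332, -664, -1328]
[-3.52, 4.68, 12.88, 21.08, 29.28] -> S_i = -3.52 + 8.20*i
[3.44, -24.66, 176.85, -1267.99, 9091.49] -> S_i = 3.44*(-7.17)^i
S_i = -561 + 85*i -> [-561, -476, -391, -306, -221]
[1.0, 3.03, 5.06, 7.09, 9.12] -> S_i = 1.00 + 2.03*i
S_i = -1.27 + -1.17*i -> [-1.27, -2.44, -3.61, -4.78, -5.95]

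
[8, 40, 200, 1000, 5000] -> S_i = 8*5^i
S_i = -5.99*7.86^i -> [-5.99, -47.08, -370.06, -2908.67, -22862.15]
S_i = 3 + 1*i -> [3, 4, 5, 6, 7]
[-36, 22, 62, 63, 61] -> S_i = Random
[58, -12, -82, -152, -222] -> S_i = 58 + -70*i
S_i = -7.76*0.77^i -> [-7.76, -5.98, -4.6, -3.54, -2.73]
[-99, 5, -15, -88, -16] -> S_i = Random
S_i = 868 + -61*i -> [868, 807, 746, 685, 624]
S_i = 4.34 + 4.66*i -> [4.34, 9.0, 13.66, 18.32, 22.98]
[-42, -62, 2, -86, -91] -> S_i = Random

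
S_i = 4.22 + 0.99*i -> [4.22, 5.21, 6.2, 7.19, 8.18]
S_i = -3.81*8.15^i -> [-3.81, -31.05, -253.07, -2062.52, -16809.52]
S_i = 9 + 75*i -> [9, 84, 159, 234, 309]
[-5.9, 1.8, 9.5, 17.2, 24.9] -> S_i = -5.90 + 7.70*i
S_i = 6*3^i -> [6, 18, 54, 162, 486]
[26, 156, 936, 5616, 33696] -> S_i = 26*6^i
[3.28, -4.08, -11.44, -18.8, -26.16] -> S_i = 3.28 + -7.36*i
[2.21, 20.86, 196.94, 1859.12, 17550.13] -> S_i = 2.21*9.44^i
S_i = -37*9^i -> [-37, -333, -2997, -26973, -242757]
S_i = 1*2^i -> [1, 2, 4, 8, 16]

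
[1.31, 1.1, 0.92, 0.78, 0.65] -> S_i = 1.31*0.84^i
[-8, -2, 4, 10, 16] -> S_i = -8 + 6*i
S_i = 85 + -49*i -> [85, 36, -13, -62, -111]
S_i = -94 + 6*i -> [-94, -88, -82, -76, -70]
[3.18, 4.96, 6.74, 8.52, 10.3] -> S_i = 3.18 + 1.78*i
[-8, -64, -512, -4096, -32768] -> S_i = -8*8^i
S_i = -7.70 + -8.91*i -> [-7.7, -16.61, -25.52, -34.43, -43.34]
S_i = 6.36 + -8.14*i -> [6.36, -1.78, -9.92, -18.06, -26.2]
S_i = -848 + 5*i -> [-848, -843, -838, -833, -828]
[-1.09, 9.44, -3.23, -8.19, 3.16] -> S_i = Random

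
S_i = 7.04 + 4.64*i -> [7.04, 11.68, 16.32, 20.96, 25.6]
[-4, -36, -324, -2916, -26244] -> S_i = -4*9^i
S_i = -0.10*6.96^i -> [-0.1, -0.7, -4.84, -33.72, -234.66]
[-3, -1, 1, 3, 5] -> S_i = -3 + 2*i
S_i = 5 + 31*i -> [5, 36, 67, 98, 129]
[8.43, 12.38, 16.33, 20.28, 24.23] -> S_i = 8.43 + 3.95*i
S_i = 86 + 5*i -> [86, 91, 96, 101, 106]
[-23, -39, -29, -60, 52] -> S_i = Random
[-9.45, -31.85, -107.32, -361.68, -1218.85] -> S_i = -9.45*3.37^i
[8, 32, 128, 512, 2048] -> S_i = 8*4^i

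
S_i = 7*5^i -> [7, 35, 175, 875, 4375]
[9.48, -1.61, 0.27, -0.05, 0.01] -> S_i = 9.48*(-0.17)^i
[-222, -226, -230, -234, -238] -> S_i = -222 + -4*i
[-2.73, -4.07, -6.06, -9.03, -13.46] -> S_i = -2.73*1.49^i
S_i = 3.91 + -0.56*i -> [3.91, 3.35, 2.79, 2.23, 1.67]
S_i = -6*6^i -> [-6, -36, -216, -1296, -7776]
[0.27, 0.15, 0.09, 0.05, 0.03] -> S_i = 0.27*0.57^i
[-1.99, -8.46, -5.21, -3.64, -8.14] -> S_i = Random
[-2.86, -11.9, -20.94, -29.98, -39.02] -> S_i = -2.86 + -9.04*i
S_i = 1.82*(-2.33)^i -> [1.82, -4.24, 9.88, -23.02, 53.64]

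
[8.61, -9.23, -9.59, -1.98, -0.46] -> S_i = Random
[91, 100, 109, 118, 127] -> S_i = 91 + 9*i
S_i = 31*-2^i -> [31, -62, 124, -248, 496]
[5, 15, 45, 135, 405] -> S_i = 5*3^i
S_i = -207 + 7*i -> [-207, -200, -193, -186, -179]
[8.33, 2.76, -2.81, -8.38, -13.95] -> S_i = 8.33 + -5.57*i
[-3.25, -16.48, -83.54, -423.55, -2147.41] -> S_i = -3.25*5.07^i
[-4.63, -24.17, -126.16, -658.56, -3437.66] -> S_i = -4.63*5.22^i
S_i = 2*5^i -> [2, 10, 50, 250, 1250]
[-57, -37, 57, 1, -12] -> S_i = Random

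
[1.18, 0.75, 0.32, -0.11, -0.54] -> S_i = 1.18 + -0.43*i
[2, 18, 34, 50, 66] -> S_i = 2 + 16*i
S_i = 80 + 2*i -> [80, 82, 84, 86, 88]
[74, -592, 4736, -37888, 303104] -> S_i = 74*-8^i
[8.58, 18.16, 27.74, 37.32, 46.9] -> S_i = 8.58 + 9.58*i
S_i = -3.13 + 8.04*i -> [-3.13, 4.91, 12.95, 20.99, 29.03]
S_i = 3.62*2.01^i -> [3.62, 7.28, 14.63, 29.4, 59.09]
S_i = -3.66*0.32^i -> [-3.66, -1.17, -0.37, -0.12, -0.04]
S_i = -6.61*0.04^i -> [-6.61, -0.26, -0.01, -0.0, -0.0]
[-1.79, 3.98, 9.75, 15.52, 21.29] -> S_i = -1.79 + 5.77*i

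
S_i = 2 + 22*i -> [2, 24, 46, 68, 90]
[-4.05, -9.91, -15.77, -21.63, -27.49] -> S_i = -4.05 + -5.86*i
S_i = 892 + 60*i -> [892, 952, 1012, 1072, 1132]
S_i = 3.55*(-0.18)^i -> [3.55, -0.64, 0.12, -0.02, 0.0]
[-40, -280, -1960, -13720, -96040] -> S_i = -40*7^i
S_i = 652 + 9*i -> [652, 661, 670, 679, 688]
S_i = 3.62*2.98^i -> [3.62, 10.79, 32.15, 95.8, 285.48]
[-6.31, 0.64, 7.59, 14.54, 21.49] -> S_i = -6.31 + 6.95*i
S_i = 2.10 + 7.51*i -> [2.1, 9.61, 17.12, 24.63, 32.14]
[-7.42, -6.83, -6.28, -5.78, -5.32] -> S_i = -7.42*0.92^i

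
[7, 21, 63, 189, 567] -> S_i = 7*3^i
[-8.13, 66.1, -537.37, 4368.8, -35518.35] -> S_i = -8.13*(-8.13)^i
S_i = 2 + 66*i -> [2, 68, 134, 200, 266]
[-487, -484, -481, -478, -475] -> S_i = -487 + 3*i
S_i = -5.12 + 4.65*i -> [-5.12, -0.47, 4.18, 8.83, 13.48]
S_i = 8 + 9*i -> [8, 17, 26, 35, 44]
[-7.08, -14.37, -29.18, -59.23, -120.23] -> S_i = -7.08*2.03^i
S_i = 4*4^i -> [4, 16, 64, 256, 1024]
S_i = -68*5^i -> [-68, -340, -1700, -8500, -42500]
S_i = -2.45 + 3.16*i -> [-2.45, 0.71, 3.87, 7.03, 10.19]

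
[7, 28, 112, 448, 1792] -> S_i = 7*4^i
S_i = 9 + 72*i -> [9, 81, 153, 225, 297]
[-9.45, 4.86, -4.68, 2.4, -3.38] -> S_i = Random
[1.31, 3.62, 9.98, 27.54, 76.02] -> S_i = 1.31*2.76^i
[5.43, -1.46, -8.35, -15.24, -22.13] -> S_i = 5.43 + -6.89*i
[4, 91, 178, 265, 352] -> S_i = 4 + 87*i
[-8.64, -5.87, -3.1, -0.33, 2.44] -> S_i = -8.64 + 2.77*i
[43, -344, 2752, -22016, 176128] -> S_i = 43*-8^i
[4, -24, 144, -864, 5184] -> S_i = 4*-6^i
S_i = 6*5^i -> [6, 30, 150, 750, 3750]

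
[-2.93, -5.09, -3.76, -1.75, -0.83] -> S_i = Random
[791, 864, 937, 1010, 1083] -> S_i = 791 + 73*i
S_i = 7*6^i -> [7, 42, 252, 1512, 9072]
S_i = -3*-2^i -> [-3, 6, -12, 24, -48]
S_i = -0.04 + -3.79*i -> [-0.04, -3.83, -7.62, -11.41, -15.2]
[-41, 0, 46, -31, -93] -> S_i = Random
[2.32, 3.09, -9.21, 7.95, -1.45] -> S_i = Random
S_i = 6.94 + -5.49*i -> [6.94, 1.45, -4.04, -9.53, -15.02]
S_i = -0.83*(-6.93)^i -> [-0.83, 5.75, -39.86, 276.23, -1914.3]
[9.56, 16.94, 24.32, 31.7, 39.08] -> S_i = 9.56 + 7.38*i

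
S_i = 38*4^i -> [38, 152, 608, 2432, 9728]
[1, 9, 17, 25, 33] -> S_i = 1 + 8*i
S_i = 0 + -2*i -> [0, -2, -4, -6, -8]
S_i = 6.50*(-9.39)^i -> [6.5, -61.04, 573.12, -5381.58, 50533.07]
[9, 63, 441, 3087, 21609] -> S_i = 9*7^i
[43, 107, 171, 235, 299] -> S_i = 43 + 64*i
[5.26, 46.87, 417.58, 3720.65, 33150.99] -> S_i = 5.26*8.91^i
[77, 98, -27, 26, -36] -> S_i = Random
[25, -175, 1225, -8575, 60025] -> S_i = 25*-7^i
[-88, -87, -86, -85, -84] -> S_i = -88 + 1*i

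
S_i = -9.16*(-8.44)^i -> [-9.16, 77.31, -652.5, 5507.1, -46479.91]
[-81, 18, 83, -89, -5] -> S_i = Random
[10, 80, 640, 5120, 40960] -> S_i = 10*8^i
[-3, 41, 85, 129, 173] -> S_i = -3 + 44*i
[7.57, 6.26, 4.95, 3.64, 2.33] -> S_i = 7.57 + -1.31*i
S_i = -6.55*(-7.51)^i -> [-6.55, 49.19, -369.42, 2774.35, -20835.36]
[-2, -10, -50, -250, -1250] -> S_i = -2*5^i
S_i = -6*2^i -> [-6, -12, -24, -48, -96]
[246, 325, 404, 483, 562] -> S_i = 246 + 79*i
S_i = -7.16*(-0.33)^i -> [-7.16, 2.36, -0.78, 0.26, -0.08]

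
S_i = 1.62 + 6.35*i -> [1.62, 7.97, 14.32, 20.67, 27.02]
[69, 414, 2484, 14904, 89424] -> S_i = 69*6^i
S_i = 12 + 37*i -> [12, 49, 86, 123, 160]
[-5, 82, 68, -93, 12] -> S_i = Random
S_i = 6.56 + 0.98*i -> [6.56, 7.54, 8.52, 9.5, 10.48]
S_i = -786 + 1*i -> [-786, -785, -784, -783, -782]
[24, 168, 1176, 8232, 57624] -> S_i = 24*7^i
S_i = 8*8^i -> [8, 64, 512, 4096, 32768]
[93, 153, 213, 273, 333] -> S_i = 93 + 60*i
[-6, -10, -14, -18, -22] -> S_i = -6 + -4*i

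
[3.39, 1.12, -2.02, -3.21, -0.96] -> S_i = Random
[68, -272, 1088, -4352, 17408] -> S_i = 68*-4^i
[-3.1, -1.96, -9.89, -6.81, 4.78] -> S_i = Random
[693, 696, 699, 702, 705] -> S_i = 693 + 3*i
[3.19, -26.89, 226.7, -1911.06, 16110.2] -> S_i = 3.19*(-8.43)^i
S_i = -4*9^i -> [-4, -36, -324, -2916, -26244]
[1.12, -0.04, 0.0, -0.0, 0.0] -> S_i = 1.12*(-0.04)^i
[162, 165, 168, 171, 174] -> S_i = 162 + 3*i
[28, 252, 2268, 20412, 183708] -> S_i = 28*9^i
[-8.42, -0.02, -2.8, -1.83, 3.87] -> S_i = Random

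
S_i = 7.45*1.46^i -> [7.45, 10.88, 15.88, 23.19, 33.85]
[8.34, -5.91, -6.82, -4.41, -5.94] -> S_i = Random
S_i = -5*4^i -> [-5, -20, -80, -320, -1280]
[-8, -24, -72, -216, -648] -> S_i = -8*3^i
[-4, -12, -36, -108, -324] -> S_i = -4*3^i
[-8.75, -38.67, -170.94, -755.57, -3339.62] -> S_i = -8.75*4.42^i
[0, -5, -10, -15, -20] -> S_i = 0 + -5*i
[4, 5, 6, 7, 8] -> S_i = 4 + 1*i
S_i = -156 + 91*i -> [-156, -65, 26, 117, 208]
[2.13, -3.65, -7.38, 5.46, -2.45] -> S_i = Random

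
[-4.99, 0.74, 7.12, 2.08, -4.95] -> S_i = Random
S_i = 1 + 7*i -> [1, 8, 15, 22, 29]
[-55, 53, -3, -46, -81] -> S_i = Random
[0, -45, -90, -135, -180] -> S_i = 0 + -45*i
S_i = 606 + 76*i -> [606, 682, 758, 834, 910]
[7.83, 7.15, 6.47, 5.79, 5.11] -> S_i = 7.83 + -0.68*i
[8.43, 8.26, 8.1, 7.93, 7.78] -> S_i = 8.43*0.98^i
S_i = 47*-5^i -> [47, -235, 1175, -5875, 29375]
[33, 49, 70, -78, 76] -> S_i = Random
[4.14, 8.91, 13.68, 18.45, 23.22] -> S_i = 4.14 + 4.77*i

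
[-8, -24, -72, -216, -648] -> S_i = -8*3^i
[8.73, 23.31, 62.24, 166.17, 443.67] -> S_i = 8.73*2.67^i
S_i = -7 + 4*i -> [-7, -3, 1, 5, 9]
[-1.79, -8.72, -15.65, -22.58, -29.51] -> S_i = -1.79 + -6.93*i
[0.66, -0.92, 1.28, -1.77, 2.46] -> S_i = 0.66*(-1.39)^i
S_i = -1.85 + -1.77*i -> [-1.85, -3.62, -5.39, -7.16, -8.93]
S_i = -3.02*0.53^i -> [-3.02, -1.6, -0.85, -0.45, -0.24]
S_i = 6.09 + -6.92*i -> [6.09, -0.83, -7.75, -14.67, -21.59]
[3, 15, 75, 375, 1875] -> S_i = 3*5^i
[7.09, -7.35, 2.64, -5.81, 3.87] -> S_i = Random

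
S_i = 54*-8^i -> [54, -432, 3456, -27648, 221184]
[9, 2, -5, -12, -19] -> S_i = 9 + -7*i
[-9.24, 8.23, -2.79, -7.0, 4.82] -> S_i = Random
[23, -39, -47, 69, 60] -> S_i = Random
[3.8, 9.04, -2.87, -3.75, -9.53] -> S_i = Random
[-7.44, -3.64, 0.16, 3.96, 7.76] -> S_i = -7.44 + 3.80*i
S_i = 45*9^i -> [45, 405, 3645, 32805, 295245]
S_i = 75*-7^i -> [75, -525, 3675, -25725, 180075]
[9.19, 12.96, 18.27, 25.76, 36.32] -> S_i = 9.19*1.41^i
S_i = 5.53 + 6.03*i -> [5.53, 11.56, 17.59, 23.62, 29.65]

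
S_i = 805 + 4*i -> [805, 809, 813, 817, 821]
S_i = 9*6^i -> [9, 54, 324, 1944, 11664]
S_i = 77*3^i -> [77, 231, 693, 2079, 6237]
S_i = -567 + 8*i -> [-567, -559, -551, -543, -535]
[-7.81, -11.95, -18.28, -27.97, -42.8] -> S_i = -7.81*1.53^i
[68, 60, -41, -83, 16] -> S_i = Random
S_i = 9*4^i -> [9, 36, 144, 576, 2304]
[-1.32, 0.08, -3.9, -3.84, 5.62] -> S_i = Random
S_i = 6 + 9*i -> [6, 15, 24, 33, 42]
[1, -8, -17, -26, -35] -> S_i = 1 + -9*i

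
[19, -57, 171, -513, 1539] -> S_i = 19*-3^i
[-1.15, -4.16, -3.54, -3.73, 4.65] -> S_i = Random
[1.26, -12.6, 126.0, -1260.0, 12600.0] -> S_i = 1.26*(-10.00)^i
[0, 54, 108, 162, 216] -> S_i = 0 + 54*i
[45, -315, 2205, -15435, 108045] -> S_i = 45*-7^i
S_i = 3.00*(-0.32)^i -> [3.0, -0.96, 0.31, -0.1, 0.03]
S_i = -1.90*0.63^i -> [-1.9, -1.2, -0.75, -0.48, -0.3]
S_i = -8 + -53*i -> [-8, -61, -114, -167, -220]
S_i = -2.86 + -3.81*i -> [-2.86, -6.67, -10.48, -14.29, -18.1]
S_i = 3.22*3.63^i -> [3.22, 11.69, 42.43, 154.02, 559.09]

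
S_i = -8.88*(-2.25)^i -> [-8.88, 19.98, -44.96, 101.15, -227.58]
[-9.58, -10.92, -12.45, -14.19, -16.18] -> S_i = -9.58*1.14^i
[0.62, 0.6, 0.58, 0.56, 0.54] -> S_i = 0.62 + -0.02*i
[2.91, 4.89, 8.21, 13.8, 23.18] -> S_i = 2.91*1.68^i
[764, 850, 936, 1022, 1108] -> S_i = 764 + 86*i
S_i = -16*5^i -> [-16, -80, -400, -2000, -10000]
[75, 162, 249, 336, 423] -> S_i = 75 + 87*i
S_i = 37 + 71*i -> [37, 108, 179, 250, 321]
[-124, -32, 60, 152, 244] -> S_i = -124 + 92*i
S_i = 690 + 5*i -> [690, 695, 700, 705, 710]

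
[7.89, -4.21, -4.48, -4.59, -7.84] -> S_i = Random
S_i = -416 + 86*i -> [-416, -330, -244, -158, -72]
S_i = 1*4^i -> [1, 4, 16, 64, 256]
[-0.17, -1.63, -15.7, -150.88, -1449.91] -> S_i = -0.17*9.61^i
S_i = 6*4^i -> [6, 24, 96, 384, 1536]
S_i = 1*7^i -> [1, 7, 49, 343, 2401]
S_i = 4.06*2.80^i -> [4.06, 11.37, 31.83, 89.13, 249.55]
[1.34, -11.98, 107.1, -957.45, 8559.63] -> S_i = 1.34*(-8.94)^i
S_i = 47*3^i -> [47, 141, 423, 1269, 3807]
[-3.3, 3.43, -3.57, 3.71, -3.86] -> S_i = -3.30*(-1.04)^i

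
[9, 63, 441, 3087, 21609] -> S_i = 9*7^i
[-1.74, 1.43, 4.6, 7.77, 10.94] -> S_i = -1.74 + 3.17*i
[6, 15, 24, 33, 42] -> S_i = 6 + 9*i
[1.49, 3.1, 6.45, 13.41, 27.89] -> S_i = 1.49*2.08^i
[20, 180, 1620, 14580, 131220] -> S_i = 20*9^i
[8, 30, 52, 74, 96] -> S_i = 8 + 22*i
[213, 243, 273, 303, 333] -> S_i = 213 + 30*i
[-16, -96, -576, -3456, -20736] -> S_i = -16*6^i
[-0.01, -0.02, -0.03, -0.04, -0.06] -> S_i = -0.01*1.59^i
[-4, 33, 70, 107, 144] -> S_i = -4 + 37*i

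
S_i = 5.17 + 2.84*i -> [5.17, 8.01, 10.85, 13.69, 16.53]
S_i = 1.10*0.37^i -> [1.1, 0.41, 0.15, 0.06, 0.02]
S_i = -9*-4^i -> [-9, 36, -144, 576, -2304]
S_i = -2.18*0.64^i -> [-2.18, -1.4, -0.89, -0.57, -0.37]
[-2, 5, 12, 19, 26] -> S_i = -2 + 7*i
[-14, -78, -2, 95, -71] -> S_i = Random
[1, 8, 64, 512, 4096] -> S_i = 1*8^i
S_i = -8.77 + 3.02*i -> [-8.77, -5.75, -2.73, 0.29, 3.31]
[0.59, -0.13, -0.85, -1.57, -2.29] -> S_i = 0.59 + -0.72*i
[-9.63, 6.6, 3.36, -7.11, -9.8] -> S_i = Random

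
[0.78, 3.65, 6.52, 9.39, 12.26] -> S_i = 0.78 + 2.87*i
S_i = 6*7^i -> [6, 42, 294, 2058, 14406]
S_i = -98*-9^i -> [-98, 882, -7938, 71442, -642978]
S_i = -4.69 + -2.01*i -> [-4.69, -6.7, -8.71, -10.72, -12.73]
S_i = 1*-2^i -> [1, -2, 4, -8, 16]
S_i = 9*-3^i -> [9, -27, 81, -243, 729]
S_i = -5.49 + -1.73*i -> [-5.49, -7.22, -8.95, -10.68, -12.41]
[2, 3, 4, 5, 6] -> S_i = 2 + 1*i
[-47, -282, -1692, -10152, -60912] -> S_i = -47*6^i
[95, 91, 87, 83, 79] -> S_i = 95 + -4*i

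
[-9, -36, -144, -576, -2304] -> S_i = -9*4^i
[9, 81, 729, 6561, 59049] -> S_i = 9*9^i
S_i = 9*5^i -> [9, 45, 225, 1125, 5625]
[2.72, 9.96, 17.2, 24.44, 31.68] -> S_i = 2.72 + 7.24*i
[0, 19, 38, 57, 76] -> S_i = 0 + 19*i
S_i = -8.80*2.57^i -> [-8.8, -22.62, -58.12, -149.38, -383.9]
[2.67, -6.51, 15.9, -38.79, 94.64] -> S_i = 2.67*(-2.44)^i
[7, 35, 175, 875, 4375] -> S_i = 7*5^i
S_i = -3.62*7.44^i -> [-3.62, -26.93, -200.38, -1490.83, -11091.76]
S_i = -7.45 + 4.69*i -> [-7.45, -2.76, 1.93, 6.62, 11.31]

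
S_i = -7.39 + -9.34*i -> [-7.39, -16.73, -26.07, -35.41, -44.75]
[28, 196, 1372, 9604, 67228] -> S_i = 28*7^i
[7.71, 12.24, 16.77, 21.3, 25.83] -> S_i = 7.71 + 4.53*i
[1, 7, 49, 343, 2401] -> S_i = 1*7^i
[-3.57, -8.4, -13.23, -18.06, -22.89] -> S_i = -3.57 + -4.83*i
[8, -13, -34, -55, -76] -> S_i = 8 + -21*i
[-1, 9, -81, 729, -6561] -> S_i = -1*-9^i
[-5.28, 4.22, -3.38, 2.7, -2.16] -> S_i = -5.28*(-0.80)^i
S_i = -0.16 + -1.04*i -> [-0.16, -1.2, -2.24, -3.28, -4.32]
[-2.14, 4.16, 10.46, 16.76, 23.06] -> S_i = -2.14 + 6.30*i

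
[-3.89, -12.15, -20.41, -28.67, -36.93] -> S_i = -3.89 + -8.26*i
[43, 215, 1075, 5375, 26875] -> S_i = 43*5^i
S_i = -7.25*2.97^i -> [-7.25, -21.53, -63.95, -189.94, -564.11]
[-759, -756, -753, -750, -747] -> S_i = -759 + 3*i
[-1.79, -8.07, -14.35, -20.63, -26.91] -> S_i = -1.79 + -6.28*i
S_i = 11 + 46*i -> [11, 57, 103, 149, 195]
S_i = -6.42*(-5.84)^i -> [-6.42, 37.49, -218.96, 1278.71, -7467.69]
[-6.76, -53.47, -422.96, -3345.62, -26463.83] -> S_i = -6.76*7.91^i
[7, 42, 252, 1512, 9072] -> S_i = 7*6^i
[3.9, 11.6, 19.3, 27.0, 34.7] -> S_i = 3.90 + 7.70*i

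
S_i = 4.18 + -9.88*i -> [4.18, -5.7, -15.58, -25.46, -35.34]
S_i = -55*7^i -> [-55, -385, -2695, -18865, -132055]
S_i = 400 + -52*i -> [400, 348, 296, 244, 192]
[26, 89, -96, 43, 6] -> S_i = Random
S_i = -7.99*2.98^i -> [-7.99, -23.81, -70.95, -211.44, -630.1]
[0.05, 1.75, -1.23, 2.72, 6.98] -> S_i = Random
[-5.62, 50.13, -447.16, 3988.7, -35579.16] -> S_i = -5.62*(-8.92)^i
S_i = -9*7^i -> [-9, -63, -441, -3087, -21609]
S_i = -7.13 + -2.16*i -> [-7.13, -9.29, -11.45, -13.61, -15.77]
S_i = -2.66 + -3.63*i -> [-2.66, -6.29, -9.92, -13.55, -17.18]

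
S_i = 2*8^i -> [2, 16, 128, 1024, 8192]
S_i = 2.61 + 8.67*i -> [2.61, 11.28, 19.95, 28.62, 37.29]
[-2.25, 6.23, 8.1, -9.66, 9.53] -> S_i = Random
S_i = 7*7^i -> [7, 49, 343, 2401, 16807]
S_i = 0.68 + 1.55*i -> [0.68, 2.23, 3.78, 5.33, 6.88]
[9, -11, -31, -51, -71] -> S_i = 9 + -20*i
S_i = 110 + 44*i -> [110, 154, 198, 242, 286]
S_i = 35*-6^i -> [35, -210, 1260, -7560, 45360]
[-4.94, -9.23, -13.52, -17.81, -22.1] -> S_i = -4.94 + -4.29*i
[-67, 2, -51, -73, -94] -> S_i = Random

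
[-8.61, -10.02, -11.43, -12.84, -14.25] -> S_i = -8.61 + -1.41*i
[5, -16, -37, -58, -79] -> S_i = 5 + -21*i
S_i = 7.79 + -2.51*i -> [7.79, 5.28, 2.77, 0.26, -2.25]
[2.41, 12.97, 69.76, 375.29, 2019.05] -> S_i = 2.41*5.38^i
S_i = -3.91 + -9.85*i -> [-3.91, -13.76, -23.61, -33.46, -43.31]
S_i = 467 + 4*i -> [467, 471, 475, 479, 483]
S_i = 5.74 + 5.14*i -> [5.74, 10.88, 16.02, 21.16, 26.3]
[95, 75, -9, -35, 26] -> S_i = Random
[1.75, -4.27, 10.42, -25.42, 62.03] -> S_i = 1.75*(-2.44)^i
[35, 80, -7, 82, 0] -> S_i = Random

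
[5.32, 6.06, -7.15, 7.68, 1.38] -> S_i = Random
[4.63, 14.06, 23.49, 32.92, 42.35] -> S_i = 4.63 + 9.43*i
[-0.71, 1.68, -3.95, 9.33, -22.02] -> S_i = -0.71*(-2.36)^i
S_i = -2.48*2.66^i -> [-2.48, -6.6, -17.55, -46.68, -124.16]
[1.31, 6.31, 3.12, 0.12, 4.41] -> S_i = Random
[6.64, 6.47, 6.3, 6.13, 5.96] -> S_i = 6.64 + -0.17*i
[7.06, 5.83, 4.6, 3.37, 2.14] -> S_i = 7.06 + -1.23*i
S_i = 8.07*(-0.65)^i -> [8.07, -5.25, 3.41, -2.22, 1.44]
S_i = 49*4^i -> [49, 196, 784, 3136, 12544]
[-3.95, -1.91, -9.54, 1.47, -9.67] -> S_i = Random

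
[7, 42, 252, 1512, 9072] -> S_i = 7*6^i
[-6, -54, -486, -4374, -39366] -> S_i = -6*9^i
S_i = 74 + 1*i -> [74, 75, 76, 77, 78]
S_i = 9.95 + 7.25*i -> [9.95, 17.2, 24.45, 31.7, 38.95]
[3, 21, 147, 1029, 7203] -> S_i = 3*7^i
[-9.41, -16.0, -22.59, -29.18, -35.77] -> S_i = -9.41 + -6.59*i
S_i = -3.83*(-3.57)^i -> [-3.83, 13.67, -48.81, 174.26, -622.12]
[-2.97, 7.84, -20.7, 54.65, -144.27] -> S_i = -2.97*(-2.64)^i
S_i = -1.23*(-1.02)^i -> [-1.23, 1.25, -1.28, 1.31, -1.33]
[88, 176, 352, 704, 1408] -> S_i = 88*2^i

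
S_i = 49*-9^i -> [49, -441, 3969, -35721, 321489]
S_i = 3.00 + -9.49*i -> [3.0, -6.49, -15.98, -25.47, -34.96]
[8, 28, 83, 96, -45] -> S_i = Random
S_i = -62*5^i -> [-62, -310, -1550, -7750, -38750]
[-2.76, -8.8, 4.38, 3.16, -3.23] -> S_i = Random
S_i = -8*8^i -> [-8, -64, -512, -4096, -32768]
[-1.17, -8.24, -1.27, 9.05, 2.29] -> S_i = Random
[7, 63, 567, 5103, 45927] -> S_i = 7*9^i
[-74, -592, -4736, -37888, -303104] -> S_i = -74*8^i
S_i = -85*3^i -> [-85, -255, -765, -2295, -6885]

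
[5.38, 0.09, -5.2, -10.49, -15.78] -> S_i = 5.38 + -5.29*i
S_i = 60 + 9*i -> [60, 69, 78, 87, 96]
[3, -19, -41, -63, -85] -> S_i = 3 + -22*i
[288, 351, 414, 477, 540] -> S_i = 288 + 63*i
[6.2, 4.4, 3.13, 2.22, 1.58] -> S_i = 6.20*0.71^i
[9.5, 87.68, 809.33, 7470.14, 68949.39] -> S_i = 9.50*9.23^i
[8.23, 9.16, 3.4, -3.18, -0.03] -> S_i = Random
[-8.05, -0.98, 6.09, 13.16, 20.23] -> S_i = -8.05 + 7.07*i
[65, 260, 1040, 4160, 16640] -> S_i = 65*4^i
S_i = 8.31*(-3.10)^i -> [8.31, -25.76, 79.86, -247.56, 767.45]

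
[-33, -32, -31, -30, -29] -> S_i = -33 + 1*i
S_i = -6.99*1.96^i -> [-6.99, -13.7, -26.85, -52.63, -103.16]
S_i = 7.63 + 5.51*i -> [7.63, 13.14, 18.65, 24.16, 29.67]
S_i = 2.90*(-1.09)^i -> [2.9, -3.16, 3.45, -3.76, 4.09]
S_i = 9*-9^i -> [9, -81, 729, -6561, 59049]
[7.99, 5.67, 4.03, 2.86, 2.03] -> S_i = 7.99*0.71^i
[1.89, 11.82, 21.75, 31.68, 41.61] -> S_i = 1.89 + 9.93*i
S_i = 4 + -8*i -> [4, -4, -12, -20, -28]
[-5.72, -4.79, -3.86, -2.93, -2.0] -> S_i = -5.72 + 0.93*i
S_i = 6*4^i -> [6, 24, 96, 384, 1536]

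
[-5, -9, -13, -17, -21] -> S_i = -5 + -4*i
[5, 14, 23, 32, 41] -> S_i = 5 + 9*i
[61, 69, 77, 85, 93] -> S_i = 61 + 8*i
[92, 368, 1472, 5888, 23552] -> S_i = 92*4^i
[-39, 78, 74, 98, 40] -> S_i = Random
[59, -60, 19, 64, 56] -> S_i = Random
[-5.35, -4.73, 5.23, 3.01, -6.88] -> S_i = Random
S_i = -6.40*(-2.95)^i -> [-6.4, 18.88, -55.7, 164.3, -484.69]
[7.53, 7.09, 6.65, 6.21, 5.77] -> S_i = 7.53 + -0.44*i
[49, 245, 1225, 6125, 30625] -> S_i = 49*5^i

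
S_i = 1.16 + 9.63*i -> [1.16, 10.79, 20.42, 30.05, 39.68]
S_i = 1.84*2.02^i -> [1.84, 3.72, 7.51, 15.17, 30.64]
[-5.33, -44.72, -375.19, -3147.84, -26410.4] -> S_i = -5.33*8.39^i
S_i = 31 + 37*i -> [31, 68, 105, 142, 179]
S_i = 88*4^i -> [88, 352, 1408, 5632, 22528]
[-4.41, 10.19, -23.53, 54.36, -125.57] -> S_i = -4.41*(-2.31)^i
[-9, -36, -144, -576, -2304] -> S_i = -9*4^i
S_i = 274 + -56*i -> [274, 218, 162, 106, 50]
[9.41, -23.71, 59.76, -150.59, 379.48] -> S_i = 9.41*(-2.52)^i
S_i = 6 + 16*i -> [6, 22, 38, 54, 70]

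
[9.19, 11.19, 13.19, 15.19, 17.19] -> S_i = 9.19 + 2.00*i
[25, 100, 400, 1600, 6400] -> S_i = 25*4^i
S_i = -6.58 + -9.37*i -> [-6.58, -15.95, -25.32, -34.69, -44.06]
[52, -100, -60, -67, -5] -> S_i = Random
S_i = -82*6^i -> [-82, -492, -2952, -17712, -106272]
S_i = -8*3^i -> [-8, -24, -72, -216, -648]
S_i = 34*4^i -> [34, 136, 544, 2176, 8704]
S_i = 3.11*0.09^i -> [3.11, 0.28, 0.03, 0.0, 0.0]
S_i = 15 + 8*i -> [15, 23, 31, 39, 47]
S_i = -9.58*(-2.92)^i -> [-9.58, 27.97, -81.68, 238.51, -696.46]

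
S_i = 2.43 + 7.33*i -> [2.43, 9.76, 17.09, 24.42, 31.75]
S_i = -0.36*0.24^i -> [-0.36, -0.09, -0.02, -0.0, -0.0]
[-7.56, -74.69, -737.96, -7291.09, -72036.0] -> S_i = -7.56*9.88^i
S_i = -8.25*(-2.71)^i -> [-8.25, 22.36, -60.59, 164.2, -444.97]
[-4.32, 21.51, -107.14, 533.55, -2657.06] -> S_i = -4.32*(-4.98)^i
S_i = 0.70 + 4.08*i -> [0.7, 4.78, 8.86, 12.94, 17.02]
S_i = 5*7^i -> [5, 35, 245, 1715, 12005]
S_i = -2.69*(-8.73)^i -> [-2.69, 23.48, -205.01, 1789.76, -15624.61]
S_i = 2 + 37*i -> [2, 39, 76, 113, 150]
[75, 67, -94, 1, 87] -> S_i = Random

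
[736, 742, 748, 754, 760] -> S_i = 736 + 6*i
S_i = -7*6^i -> [-7, -42, -252, -1512, -9072]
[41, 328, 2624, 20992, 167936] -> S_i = 41*8^i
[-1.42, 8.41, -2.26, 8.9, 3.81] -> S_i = Random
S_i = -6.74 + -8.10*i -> [-6.74, -14.84, -22.94, -31.04, -39.14]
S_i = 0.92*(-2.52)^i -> [0.92, -2.32, 5.84, -14.72, 37.1]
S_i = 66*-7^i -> [66, -462, 3234, -22638, 158466]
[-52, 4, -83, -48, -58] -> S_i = Random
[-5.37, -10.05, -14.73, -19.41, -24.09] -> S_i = -5.37 + -4.68*i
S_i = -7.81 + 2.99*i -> [-7.81, -4.82, -1.83, 1.16, 4.15]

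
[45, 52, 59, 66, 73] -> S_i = 45 + 7*i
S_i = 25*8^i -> [25, 200, 1600, 12800, 102400]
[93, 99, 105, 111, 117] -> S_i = 93 + 6*i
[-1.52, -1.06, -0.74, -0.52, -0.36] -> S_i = -1.52*0.70^i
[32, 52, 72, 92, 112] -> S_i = 32 + 20*i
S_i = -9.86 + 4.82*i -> [-9.86, -5.04, -0.22, 4.6, 9.42]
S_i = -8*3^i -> [-8, -24, -72, -216, -648]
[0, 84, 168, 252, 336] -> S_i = 0 + 84*i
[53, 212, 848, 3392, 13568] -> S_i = 53*4^i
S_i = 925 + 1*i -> [925, 926, 927, 928, 929]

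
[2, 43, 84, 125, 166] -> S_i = 2 + 41*i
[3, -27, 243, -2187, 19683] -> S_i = 3*-9^i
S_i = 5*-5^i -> [5, -25, 125, -625, 3125]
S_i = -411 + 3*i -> [-411, -408, -405, -402, -399]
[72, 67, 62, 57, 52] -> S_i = 72 + -5*i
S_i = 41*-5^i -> [41, -205, 1025, -5125, 25625]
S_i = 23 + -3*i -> [23, 20, 17, 14, 11]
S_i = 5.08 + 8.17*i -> [5.08, 13.25, 21.42, 29.59, 37.76]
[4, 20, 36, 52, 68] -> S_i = 4 + 16*i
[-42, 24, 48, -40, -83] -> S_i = Random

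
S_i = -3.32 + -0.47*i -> [-3.32, -3.79, -4.26, -4.73, -5.2]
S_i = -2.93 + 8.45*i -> [-2.93, 5.52, 13.97, 22.42, 30.87]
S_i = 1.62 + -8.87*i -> [1.62, -7.25, -16.12, -24.99, -33.86]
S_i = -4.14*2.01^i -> [-4.14, -8.32, -16.73, -33.62, -67.57]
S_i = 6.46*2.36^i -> [6.46, 15.25, 35.98, 84.91, 200.39]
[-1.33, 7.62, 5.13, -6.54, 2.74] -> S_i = Random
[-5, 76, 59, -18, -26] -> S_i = Random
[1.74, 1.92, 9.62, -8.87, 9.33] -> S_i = Random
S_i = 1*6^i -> [1, 6, 36, 216, 1296]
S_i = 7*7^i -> [7, 49, 343, 2401, 16807]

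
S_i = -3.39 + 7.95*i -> [-3.39, 4.56, 12.51, 20.46, 28.41]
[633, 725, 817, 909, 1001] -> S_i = 633 + 92*i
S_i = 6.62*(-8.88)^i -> [6.62, -58.79, 522.02, -4635.5, 41163.27]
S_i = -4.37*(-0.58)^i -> [-4.37, 2.53, -1.47, 0.85, -0.49]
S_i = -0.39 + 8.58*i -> [-0.39, 8.19, 16.77, 25.35, 33.93]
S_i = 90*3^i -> [90, 270, 810, 2430, 7290]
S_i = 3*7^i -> [3, 21, 147, 1029, 7203]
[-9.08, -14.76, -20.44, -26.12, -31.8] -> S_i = -9.08 + -5.68*i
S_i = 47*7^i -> [47, 329, 2303, 16121, 112847]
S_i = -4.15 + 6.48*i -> [-4.15, 2.33, 8.81, 15.29, 21.77]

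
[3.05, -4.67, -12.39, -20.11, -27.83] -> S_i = 3.05 + -7.72*i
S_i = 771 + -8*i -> [771, 763, 755, 747, 739]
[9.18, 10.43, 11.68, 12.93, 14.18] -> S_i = 9.18 + 1.25*i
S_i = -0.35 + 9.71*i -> [-0.35, 9.36, 19.07, 28.78, 38.49]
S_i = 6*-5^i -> [6, -30, 150, -750, 3750]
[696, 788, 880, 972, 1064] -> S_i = 696 + 92*i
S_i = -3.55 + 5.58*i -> [-3.55, 2.03, 7.61, 13.19, 18.77]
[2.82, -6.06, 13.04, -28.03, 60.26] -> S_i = 2.82*(-2.15)^i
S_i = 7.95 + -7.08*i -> [7.95, 0.87, -6.21, -13.29, -20.37]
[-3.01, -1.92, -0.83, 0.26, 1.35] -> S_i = -3.01 + 1.09*i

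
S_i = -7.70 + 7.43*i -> [-7.7, -0.27, 7.16, 14.59, 22.02]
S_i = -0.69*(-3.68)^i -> [-0.69, 2.54, -9.34, 34.39, -126.54]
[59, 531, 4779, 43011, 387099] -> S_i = 59*9^i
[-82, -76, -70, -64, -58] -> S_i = -82 + 6*i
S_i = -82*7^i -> [-82, -574, -4018, -28126, -196882]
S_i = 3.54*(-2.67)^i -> [3.54, -9.45, 25.24, -67.38, 179.91]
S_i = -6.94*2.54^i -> [-6.94, -17.63, -44.77, -113.73, -288.86]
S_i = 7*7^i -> [7, 49, 343, 2401, 16807]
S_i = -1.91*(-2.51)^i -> [-1.91, 4.79, -12.03, 30.2, -75.81]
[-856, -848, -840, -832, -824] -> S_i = -856 + 8*i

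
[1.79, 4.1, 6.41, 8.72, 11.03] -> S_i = 1.79 + 2.31*i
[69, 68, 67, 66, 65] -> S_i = 69 + -1*i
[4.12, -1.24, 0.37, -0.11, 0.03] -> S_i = 4.12*(-0.30)^i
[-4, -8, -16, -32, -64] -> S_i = -4*2^i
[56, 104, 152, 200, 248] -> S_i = 56 + 48*i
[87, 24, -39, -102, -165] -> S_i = 87 + -63*i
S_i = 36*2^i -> [36, 72, 144, 288, 576]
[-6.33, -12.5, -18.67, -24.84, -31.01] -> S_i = -6.33 + -6.17*i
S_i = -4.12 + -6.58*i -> [-4.12, -10.7, -17.28, -23.86, -30.44]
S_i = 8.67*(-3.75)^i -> [8.67, -32.51, 121.92, -457.21, 1714.53]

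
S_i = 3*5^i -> [3, 15, 75, 375, 1875]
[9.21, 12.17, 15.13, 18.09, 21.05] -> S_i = 9.21 + 2.96*i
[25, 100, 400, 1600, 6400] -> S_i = 25*4^i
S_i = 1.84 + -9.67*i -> [1.84, -7.83, -17.5, -27.17, -36.84]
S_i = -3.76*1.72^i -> [-3.76, -6.47, -11.12, -19.13, -32.91]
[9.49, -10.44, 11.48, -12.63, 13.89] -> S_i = 9.49*(-1.10)^i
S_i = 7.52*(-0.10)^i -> [7.52, -0.75, 0.08, -0.01, 0.0]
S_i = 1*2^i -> [1, 2, 4, 8, 16]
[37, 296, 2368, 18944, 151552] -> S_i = 37*8^i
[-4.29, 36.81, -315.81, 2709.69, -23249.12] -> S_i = -4.29*(-8.58)^i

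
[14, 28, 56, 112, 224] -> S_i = 14*2^i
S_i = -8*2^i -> [-8, -16, -32, -64, -128]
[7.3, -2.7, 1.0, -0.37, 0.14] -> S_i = 7.30*(-0.37)^i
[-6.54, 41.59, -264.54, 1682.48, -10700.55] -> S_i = -6.54*(-6.36)^i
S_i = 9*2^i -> [9, 18, 36, 72, 144]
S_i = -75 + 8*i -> [-75, -67, -59, -51, -43]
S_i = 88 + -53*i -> [88, 35, -18, -71, -124]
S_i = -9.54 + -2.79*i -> [-9.54, -12.33, -15.12, -17.91, -20.7]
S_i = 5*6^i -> [5, 30, 180, 1080, 6480]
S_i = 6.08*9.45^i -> [6.08, 57.46, 542.96, 5130.96, 48487.61]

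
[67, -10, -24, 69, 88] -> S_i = Random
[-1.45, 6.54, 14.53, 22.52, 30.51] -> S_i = -1.45 + 7.99*i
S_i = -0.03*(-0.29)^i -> [-0.03, 0.01, -0.0, 0.0, -0.0]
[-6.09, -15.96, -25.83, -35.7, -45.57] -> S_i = -6.09 + -9.87*i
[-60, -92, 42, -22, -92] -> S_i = Random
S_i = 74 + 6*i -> [74, 80, 86, 92, 98]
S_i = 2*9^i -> [2, 18, 162, 1458, 13122]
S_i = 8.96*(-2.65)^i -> [8.96, -23.74, 62.92, -166.74, 441.87]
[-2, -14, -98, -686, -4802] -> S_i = -2*7^i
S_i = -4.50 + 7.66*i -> [-4.5, 3.16, 10.82, 18.48, 26.14]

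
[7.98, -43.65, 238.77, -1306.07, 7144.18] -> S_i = 7.98*(-5.47)^i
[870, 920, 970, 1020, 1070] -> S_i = 870 + 50*i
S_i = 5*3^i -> [5, 15, 45, 135, 405]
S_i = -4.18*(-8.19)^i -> [-4.18, 34.23, -280.38, 2296.3, -18806.67]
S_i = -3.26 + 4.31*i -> [-3.26, 1.05, 5.36, 9.67, 13.98]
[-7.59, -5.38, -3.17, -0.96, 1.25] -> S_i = -7.59 + 2.21*i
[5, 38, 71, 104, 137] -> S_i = 5 + 33*i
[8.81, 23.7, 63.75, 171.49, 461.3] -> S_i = 8.81*2.69^i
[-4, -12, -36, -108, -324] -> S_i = -4*3^i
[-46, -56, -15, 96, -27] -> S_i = Random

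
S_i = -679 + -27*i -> [-679, -706, -733, -760, -787]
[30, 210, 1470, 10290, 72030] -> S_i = 30*7^i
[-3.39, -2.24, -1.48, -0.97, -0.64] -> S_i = -3.39*0.66^i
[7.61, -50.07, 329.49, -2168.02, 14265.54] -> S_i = 7.61*(-6.58)^i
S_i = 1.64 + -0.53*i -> [1.64, 1.11, 0.58, 0.05, -0.48]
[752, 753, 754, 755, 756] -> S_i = 752 + 1*i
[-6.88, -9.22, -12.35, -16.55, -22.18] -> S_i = -6.88*1.34^i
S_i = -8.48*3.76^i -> [-8.48, -31.88, -119.89, -450.77, -1694.91]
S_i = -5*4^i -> [-5, -20, -80, -320, -1280]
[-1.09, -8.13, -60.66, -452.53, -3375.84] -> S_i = -1.09*7.46^i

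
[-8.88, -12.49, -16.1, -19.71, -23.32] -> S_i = -8.88 + -3.61*i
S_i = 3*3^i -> [3, 9, 27, 81, 243]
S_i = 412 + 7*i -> [412, 419, 426, 433, 440]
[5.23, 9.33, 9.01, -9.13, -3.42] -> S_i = Random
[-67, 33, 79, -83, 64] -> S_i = Random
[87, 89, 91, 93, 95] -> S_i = 87 + 2*i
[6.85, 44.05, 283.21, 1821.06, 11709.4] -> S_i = 6.85*6.43^i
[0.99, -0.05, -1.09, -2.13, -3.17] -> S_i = 0.99 + -1.04*i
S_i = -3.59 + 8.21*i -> [-3.59, 4.62, 12.83, 21.04, 29.25]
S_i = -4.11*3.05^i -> [-4.11, -12.54, -38.23, -116.61, -355.67]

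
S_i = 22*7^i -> [22, 154, 1078, 7546, 52822]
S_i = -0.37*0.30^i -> [-0.37, -0.11, -0.03, -0.01, -0.0]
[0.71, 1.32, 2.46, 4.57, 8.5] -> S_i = 0.71*1.86^i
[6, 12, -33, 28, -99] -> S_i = Random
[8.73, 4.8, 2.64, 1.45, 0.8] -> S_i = 8.73*0.55^i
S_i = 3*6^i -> [3, 18, 108, 648, 3888]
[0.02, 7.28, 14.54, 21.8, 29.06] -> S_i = 0.02 + 7.26*i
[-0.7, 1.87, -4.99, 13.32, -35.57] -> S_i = -0.70*(-2.67)^i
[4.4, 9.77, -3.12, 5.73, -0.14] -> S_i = Random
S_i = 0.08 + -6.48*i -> [0.08, -6.4, -12.88, -19.36, -25.84]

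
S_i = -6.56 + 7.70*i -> [-6.56, 1.14, 8.84, 16.54, 24.24]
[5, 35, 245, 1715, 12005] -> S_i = 5*7^i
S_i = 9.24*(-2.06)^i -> [9.24, -19.03, 39.21, -80.77, 166.4]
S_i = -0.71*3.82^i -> [-0.71, -2.71, -10.36, -39.58, -151.19]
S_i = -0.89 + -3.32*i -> [-0.89, -4.21, -7.53, -10.85, -14.17]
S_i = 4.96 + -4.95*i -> [4.96, 0.01, -4.94, -9.89, -14.84]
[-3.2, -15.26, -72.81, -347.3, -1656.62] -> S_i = -3.20*4.77^i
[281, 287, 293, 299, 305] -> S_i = 281 + 6*i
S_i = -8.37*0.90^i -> [-8.37, -7.53, -6.78, -6.1, -5.49]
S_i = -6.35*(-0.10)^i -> [-6.35, 0.64, -0.06, 0.01, -0.0]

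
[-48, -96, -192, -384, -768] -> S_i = -48*2^i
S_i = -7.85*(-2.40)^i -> [-7.85, 18.84, -45.22, 108.52, -260.44]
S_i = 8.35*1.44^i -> [8.35, 12.02, 17.31, 24.93, 35.9]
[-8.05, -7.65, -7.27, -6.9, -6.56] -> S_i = -8.05*0.95^i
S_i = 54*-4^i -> [54, -216, 864, -3456, 13824]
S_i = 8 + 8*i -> [8, 16, 24, 32, 40]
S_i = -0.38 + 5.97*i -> [-0.38, 5.59, 11.56, 17.53, 23.5]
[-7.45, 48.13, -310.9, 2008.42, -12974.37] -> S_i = -7.45*(-6.46)^i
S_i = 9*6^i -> [9, 54, 324, 1944, 11664]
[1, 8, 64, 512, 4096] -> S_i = 1*8^i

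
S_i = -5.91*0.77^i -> [-5.91, -4.55, -3.5, -2.7, -2.08]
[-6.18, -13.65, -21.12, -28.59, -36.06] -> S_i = -6.18 + -7.47*i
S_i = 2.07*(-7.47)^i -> [2.07, -15.46, 115.51, -862.84, 6445.44]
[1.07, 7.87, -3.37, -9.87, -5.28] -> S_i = Random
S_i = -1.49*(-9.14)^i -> [-1.49, 13.62, -124.47, 1137.69, -10398.51]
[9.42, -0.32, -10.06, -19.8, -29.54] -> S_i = 9.42 + -9.74*i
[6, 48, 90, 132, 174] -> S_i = 6 + 42*i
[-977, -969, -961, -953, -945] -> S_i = -977 + 8*i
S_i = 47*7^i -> [47, 329, 2303, 16121, 112847]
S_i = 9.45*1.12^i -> [9.45, 10.58, 11.85, 13.28, 14.87]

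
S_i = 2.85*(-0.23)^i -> [2.85, -0.66, 0.15, -0.03, 0.01]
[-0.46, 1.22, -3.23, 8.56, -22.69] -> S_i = -0.46*(-2.65)^i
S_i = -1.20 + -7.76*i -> [-1.2, -8.96, -16.72, -24.48, -32.24]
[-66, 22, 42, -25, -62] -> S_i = Random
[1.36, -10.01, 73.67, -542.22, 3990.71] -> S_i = 1.36*(-7.36)^i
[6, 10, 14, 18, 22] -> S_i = 6 + 4*i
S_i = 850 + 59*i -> [850, 909, 968, 1027, 1086]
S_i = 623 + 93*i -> [623, 716, 809, 902, 995]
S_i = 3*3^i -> [3, 9, 27, 81, 243]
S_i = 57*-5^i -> [57, -285, 1425, -7125, 35625]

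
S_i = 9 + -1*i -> [9, 8, 7, 6, 5]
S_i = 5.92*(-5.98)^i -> [5.92, -35.4, 211.7, -1265.98, 7570.53]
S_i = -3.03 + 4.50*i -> [-3.03, 1.47, 5.97, 10.47, 14.97]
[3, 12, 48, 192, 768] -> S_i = 3*4^i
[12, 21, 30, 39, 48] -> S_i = 12 + 9*i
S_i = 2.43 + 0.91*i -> [2.43, 3.34, 4.25, 5.16, 6.07]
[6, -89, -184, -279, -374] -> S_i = 6 + -95*i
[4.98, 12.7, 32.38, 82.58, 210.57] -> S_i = 4.98*2.55^i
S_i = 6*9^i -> [6, 54, 486, 4374, 39366]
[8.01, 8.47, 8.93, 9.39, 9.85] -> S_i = 8.01 + 0.46*i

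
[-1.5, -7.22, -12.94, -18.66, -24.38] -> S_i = -1.50 + -5.72*i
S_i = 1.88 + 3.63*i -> [1.88, 5.51, 9.14, 12.77, 16.4]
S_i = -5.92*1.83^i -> [-5.92, -10.83, -19.83, -36.28, -66.39]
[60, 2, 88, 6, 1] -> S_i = Random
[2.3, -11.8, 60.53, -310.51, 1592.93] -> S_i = 2.30*(-5.13)^i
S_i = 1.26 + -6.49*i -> [1.26, -5.23, -11.72, -18.21, -24.7]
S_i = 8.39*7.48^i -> [8.39, 62.76, 469.42, 3511.29, 26264.45]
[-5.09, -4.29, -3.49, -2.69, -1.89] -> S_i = -5.09 + 0.80*i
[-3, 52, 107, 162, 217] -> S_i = -3 + 55*i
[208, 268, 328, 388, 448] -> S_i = 208 + 60*i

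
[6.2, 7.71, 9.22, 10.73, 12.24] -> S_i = 6.20 + 1.51*i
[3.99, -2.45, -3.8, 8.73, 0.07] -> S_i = Random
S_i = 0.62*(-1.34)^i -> [0.62, -0.83, 1.11, -1.49, 2.0]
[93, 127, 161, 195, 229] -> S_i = 93 + 34*i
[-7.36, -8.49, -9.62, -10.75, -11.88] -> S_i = -7.36 + -1.13*i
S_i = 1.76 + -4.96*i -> [1.76, -3.2, -8.16, -13.12, -18.08]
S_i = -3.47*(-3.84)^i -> [-3.47, 13.32, -51.17, 196.48, -754.49]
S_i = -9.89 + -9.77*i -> [-9.89, -19.66, -29.43, -39.2, -48.97]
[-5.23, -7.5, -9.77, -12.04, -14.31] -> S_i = -5.23 + -2.27*i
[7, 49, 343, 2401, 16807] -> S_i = 7*7^i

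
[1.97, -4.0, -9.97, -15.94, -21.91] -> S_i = 1.97 + -5.97*i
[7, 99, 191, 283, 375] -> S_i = 7 + 92*i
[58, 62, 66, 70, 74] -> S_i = 58 + 4*i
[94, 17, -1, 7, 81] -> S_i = Random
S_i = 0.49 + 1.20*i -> [0.49, 1.69, 2.89, 4.09, 5.29]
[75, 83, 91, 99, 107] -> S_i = 75 + 8*i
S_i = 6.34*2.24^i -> [6.34, 14.2, 31.81, 71.26, 159.62]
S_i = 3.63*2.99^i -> [3.63, 10.85, 32.45, 97.03, 290.13]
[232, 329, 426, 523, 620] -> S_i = 232 + 97*i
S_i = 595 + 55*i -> [595, 650, 705, 760, 815]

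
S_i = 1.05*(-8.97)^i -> [1.05, -9.42, 84.48, -757.82, 6797.65]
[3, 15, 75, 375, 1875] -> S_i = 3*5^i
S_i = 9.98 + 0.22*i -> [9.98, 10.2, 10.42, 10.64, 10.86]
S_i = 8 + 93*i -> [8, 101, 194, 287, 380]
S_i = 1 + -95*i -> [1, -94, -189, -284, -379]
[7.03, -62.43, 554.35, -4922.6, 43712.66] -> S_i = 7.03*(-8.88)^i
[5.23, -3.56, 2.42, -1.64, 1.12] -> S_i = 5.23*(-0.68)^i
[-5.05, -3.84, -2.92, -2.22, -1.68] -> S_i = -5.05*0.76^i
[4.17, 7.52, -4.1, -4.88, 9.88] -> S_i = Random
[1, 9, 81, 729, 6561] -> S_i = 1*9^i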